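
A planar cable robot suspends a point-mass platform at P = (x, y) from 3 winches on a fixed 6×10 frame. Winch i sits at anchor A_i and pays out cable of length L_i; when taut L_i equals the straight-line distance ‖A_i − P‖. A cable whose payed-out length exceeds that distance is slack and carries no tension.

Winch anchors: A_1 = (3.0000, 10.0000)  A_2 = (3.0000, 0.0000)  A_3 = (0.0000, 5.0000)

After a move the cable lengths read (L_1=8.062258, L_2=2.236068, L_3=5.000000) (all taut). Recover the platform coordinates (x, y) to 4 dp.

(4.0000, 2.0000)

each cable: (A_i−P)·(A_i−P) = L_i²; let q_i = ‖A_i‖²−L_i²
q_1 = 9.0000+100.0000−65.0000 = 44.0000
row 1: 0.0000x + 20.0000y = 40.0000  (q_2=4.0000)
row 2: 6.0000x + 10.0000y = 44.0000  (q_3=0.0000)
Cramer on rows 1–2 → x = 4.0000, y = 2.0000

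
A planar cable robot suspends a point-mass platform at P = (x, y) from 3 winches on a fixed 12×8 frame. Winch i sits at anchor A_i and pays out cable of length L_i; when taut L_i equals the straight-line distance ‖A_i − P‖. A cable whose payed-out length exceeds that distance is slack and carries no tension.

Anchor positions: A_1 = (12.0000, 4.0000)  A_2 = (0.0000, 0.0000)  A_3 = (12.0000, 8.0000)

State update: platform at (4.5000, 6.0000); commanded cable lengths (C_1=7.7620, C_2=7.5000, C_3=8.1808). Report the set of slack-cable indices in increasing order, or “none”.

cable 1: L_1 = ‖A_1−P‖ = 7.7621;  C_1 = 7.7620 → taut
cable 2: L_2 = ‖A_2−P‖ = 7.5000;  C_2 = 7.5000 → taut
cable 3: L_3 = ‖A_3−P‖ = 7.7621;  C_3 = 8.1808 → slack

3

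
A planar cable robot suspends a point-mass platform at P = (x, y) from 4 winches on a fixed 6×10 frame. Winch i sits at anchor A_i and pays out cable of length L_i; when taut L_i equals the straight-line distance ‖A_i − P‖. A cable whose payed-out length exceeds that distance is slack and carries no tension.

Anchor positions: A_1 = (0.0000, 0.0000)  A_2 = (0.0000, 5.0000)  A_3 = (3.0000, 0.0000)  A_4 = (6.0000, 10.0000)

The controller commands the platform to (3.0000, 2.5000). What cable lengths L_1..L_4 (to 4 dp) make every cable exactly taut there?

L_1 = √((0.0000−3.0000)² + (0.0000−2.5000)²) = 3.9051
L_2 = √((0.0000−3.0000)² + (5.0000−2.5000)²) = 3.9051
L_3 = √((3.0000−3.0000)² + (0.0000−2.5000)²) = 2.5000
L_4 = √((6.0000−3.0000)² + (10.0000−2.5000)²) = 8.0777

(3.9051, 3.9051, 2.5000, 8.0777)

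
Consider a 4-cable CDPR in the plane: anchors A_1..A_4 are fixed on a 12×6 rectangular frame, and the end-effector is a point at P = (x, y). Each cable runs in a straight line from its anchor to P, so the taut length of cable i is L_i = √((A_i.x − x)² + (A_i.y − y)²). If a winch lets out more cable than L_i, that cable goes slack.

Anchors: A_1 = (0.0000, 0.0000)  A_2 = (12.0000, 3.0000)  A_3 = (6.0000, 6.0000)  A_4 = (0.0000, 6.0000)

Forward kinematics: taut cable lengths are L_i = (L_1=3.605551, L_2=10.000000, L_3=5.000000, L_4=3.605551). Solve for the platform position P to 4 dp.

(2.0000, 3.0000)

expand ‖A_i−P‖²=L_i² and subtract eq 1 (c_i ≔ ‖A_i‖²−L_i²)
c_1 = 0.0000+0.0000−13.0000 = -13.0000
eq1−eq2 → [-24.0000  -6.0000]·P = -66.0000
eq1−eq3 → [-12.0000  -12.0000]·P = -60.0000
eq1−eq4 → [0.0000  -12.0000]·P = -36.0000
2×2 solve → P = (2.0000, 3.0000)
check cable 4: ‖A_4−P‖² = 13.0000 ≈ L_4² = 13.0000 ✓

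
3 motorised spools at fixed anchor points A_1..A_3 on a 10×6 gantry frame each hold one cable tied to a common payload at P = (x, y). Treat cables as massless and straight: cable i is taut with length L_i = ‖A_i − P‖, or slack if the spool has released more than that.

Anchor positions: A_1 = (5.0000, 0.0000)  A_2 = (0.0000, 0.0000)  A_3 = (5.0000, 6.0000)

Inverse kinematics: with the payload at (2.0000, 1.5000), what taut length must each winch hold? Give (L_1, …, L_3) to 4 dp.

cable 1: Δx=3.0000, Δy=-1.5000; L_1 = √(Δx²+Δy²) = 3.3541
cable 2: Δx=-2.0000, Δy=-1.5000; L_2 = √(Δx²+Δy²) = 2.5000
cable 3: Δx=3.0000, Δy=4.5000; L_3 = √(Δx²+Δy²) = 5.4083

(3.3541, 2.5000, 5.4083)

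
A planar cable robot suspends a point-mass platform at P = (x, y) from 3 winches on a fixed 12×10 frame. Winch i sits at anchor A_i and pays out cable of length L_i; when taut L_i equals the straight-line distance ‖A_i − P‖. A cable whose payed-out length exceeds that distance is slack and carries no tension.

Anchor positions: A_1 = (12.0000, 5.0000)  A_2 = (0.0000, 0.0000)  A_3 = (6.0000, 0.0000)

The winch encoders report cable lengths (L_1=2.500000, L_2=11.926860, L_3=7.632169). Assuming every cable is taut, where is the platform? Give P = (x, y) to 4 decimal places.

each cable: (A_i−P)·(A_i−P) = L_i²; let q_i = ‖A_i‖²−L_i²
q_1 = 144.0000+25.0000−6.2500 = 162.7500
row 1: 24.0000x + 10.0000y = 305.0000  (q_2=-142.2500)
row 2: 12.0000x + 10.0000y = 185.0000  (q_3=-22.2500)
Cramer on rows 1–2 → x = 10.0000, y = 6.5000

(10.0000, 6.5000)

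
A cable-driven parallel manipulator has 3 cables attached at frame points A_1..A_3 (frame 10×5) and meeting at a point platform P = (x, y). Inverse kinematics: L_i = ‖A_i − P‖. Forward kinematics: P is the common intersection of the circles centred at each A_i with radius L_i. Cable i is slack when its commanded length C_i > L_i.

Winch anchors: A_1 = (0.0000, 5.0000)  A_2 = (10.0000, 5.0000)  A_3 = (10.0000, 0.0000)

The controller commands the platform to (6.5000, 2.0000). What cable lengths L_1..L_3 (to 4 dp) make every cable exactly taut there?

(7.1589, 4.6098, 4.0311)

cable 1: Δx=-6.5000, Δy=3.0000; L_1 = √(Δx²+Δy²) = 7.1589
cable 2: Δx=3.5000, Δy=3.0000; L_2 = √(Δx²+Δy²) = 4.6098
cable 3: Δx=3.5000, Δy=-2.0000; L_3 = √(Δx²+Δy²) = 4.0311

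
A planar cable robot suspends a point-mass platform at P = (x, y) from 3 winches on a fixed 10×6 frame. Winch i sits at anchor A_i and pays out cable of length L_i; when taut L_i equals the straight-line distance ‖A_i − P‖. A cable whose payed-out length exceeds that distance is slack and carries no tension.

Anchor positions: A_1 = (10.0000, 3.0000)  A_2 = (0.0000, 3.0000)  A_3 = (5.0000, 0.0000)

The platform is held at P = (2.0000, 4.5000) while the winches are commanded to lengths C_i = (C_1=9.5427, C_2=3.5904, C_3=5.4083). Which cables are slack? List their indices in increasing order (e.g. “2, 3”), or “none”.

1, 2

cable 1: √((8.0000)²+(-1.5000)²)=8.1394, C_1=9.5427: slack
cable 2: √((-2.0000)²+(-1.5000)²)=2.5000, C_2=3.5904: slack
cable 3: √((3.0000)²+(-4.5000)²)=5.4083, C_3=5.4083: taut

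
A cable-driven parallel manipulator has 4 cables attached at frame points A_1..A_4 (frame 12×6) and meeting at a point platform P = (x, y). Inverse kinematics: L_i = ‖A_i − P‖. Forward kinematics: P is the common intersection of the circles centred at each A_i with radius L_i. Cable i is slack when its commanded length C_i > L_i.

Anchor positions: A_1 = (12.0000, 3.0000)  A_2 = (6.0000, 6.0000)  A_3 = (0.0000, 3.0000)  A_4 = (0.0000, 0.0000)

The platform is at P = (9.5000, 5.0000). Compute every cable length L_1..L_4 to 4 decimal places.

(3.2016, 3.6401, 9.7082, 10.7355)

L_1 = √((12.0000−9.5000)² + (3.0000−5.0000)²) = 3.2016
L_2 = √((6.0000−9.5000)² + (6.0000−5.0000)²) = 3.6401
L_3 = √((0.0000−9.5000)² + (3.0000−5.0000)²) = 9.7082
L_4 = √((0.0000−9.5000)² + (0.0000−5.0000)²) = 10.7355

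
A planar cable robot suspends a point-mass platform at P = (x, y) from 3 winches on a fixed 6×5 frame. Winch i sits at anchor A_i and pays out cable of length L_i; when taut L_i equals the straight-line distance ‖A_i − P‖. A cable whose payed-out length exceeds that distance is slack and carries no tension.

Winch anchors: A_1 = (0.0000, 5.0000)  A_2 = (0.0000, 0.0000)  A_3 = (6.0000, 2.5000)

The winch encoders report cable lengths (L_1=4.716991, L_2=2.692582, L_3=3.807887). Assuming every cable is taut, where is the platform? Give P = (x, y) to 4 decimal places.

(2.5000, 1.0000)

each cable: (A_i−P)·(A_i−P) = L_i²; let c_i = ‖A_i‖²−L_i²
c_1 = 0.0000+25.0000−22.2500 = 2.7500
row 1: 0.0000x + 10.0000y = 10.0000  (c_2=-7.2500)
row 2: -12.0000x + 5.0000y = -25.0000  (c_3=27.7500)
Cramer on rows 1–2 → x = 2.5000, y = 1.0000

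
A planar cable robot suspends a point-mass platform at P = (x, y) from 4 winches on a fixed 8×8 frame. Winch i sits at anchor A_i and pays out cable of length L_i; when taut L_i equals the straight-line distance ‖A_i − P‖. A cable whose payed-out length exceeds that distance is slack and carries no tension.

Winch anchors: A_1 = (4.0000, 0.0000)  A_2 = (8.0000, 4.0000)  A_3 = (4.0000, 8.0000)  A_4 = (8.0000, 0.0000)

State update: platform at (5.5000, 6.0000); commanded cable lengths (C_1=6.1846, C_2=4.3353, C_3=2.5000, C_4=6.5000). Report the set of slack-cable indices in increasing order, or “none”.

2

cable 1: L_1 = ‖A_1−P‖ = 6.1847;  C_1 = 6.1846 → taut
cable 2: L_2 = ‖A_2−P‖ = 3.2016;  C_2 = 4.3353 → slack
cable 3: L_3 = ‖A_3−P‖ = 2.5000;  C_3 = 2.5000 → taut
cable 4: L_4 = ‖A_4−P‖ = 6.5000;  C_4 = 6.5000 → taut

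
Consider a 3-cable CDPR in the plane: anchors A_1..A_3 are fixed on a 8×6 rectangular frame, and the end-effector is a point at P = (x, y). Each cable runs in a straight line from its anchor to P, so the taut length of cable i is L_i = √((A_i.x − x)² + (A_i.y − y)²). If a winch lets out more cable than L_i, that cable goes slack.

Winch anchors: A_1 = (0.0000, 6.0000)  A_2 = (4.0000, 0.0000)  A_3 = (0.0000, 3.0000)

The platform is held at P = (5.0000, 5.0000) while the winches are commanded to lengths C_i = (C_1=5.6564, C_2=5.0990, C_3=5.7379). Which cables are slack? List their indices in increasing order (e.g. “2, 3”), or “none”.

1, 3

cable 1: √((-5.0000)²+(1.0000)²)=5.0990, C_1=5.6564: slack
cable 2: √((-1.0000)²+(-5.0000)²)=5.0990, C_2=5.0990: taut
cable 3: √((-5.0000)²+(-2.0000)²)=5.3852, C_3=5.7379: slack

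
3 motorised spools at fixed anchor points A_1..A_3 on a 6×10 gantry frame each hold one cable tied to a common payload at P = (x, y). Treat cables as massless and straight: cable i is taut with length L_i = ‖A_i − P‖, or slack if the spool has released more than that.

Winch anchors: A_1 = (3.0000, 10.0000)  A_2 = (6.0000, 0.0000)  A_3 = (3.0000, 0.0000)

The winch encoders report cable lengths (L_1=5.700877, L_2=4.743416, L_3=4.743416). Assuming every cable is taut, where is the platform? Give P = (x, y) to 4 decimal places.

circle eqns → linear via eq_j − eq_1; set k_j = A_j·A_j − L_j²
k_1 = 9.0000+100.0000−32.5000 = 76.5000
-6.0000·x + 20.0000·y = k_1−k_2 = 63.0000
0.0000·x + 20.0000·y = k_1−k_3 = 90.0000
solve first two rows → x=4.5000, y=4.5000

(4.5000, 4.5000)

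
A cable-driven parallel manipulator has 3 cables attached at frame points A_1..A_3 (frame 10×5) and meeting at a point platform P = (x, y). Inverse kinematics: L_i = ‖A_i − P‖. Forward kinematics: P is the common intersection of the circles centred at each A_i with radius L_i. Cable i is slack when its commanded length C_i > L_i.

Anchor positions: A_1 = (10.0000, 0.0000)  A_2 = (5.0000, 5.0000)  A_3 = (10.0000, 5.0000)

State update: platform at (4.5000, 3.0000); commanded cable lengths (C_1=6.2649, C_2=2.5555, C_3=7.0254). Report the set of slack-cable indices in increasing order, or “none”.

i=1: geometric 6.2650 vs commanded 6.2649 ⇒ taut
i=2: geometric 2.0616 vs commanded 2.5555 ⇒ slack
i=3: geometric 5.8523 vs commanded 7.0254 ⇒ slack

2, 3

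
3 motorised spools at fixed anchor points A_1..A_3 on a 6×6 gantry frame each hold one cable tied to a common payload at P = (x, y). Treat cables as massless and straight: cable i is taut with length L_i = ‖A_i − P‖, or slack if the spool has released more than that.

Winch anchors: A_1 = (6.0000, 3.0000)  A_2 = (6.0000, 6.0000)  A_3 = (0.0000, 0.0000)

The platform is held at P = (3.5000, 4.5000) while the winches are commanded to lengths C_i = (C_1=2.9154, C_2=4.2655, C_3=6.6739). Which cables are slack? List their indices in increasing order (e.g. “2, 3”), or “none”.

i=1: geometric 2.9155 vs commanded 2.9154 ⇒ taut
i=2: geometric 2.9155 vs commanded 4.2655 ⇒ slack
i=3: geometric 5.7009 vs commanded 6.6739 ⇒ slack

2, 3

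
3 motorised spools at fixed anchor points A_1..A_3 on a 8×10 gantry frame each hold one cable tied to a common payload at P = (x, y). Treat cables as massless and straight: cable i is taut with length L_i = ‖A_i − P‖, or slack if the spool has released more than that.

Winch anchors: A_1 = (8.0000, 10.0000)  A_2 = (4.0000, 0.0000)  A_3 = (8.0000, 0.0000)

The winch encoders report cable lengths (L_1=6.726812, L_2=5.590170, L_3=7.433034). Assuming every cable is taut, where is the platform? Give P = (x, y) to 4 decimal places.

(3.0000, 5.5000)

each cable: (A_i−P)·(A_i−P) = L_i²; let k_i = ‖A_i‖²−L_i²
k_1 = 64.0000+100.0000−45.2500 = 118.7500
row 1: 8.0000x + 20.0000y = 134.0000  (k_2=-15.2500)
row 2: 0.0000x + 20.0000y = 110.0000  (k_3=8.7500)
Cramer on rows 1–2 → x = 3.0000, y = 5.5000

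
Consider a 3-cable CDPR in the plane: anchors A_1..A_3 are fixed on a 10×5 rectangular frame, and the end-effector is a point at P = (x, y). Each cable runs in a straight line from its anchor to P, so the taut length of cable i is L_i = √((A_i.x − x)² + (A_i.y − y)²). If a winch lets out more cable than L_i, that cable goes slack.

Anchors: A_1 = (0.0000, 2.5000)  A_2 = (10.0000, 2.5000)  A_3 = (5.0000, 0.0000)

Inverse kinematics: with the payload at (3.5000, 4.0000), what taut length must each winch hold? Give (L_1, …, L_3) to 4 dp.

(3.8079, 6.6708, 4.2720)

L_1 = √((0.0000−3.5000)² + (2.5000−4.0000)²) = 3.8079
L_2 = √((10.0000−3.5000)² + (2.5000−4.0000)²) = 6.6708
L_3 = √((5.0000−3.5000)² + (0.0000−4.0000)²) = 4.2720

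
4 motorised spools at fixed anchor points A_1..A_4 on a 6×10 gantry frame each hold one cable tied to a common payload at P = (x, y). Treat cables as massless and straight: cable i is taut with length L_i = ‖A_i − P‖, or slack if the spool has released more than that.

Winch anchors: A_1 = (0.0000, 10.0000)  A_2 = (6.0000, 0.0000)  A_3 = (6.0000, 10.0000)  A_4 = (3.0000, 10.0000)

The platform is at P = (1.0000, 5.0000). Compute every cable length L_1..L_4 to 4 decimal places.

(5.0990, 7.0711, 7.0711, 5.3852)

cable 1: Δx=-1.0000, Δy=5.0000; L_1 = √(Δx²+Δy²) = 5.0990
cable 2: Δx=5.0000, Δy=-5.0000; L_2 = √(Δx²+Δy²) = 7.0711
cable 3: Δx=5.0000, Δy=5.0000; L_3 = √(Δx²+Δy²) = 7.0711
cable 4: Δx=2.0000, Δy=5.0000; L_4 = √(Δx²+Δy²) = 5.3852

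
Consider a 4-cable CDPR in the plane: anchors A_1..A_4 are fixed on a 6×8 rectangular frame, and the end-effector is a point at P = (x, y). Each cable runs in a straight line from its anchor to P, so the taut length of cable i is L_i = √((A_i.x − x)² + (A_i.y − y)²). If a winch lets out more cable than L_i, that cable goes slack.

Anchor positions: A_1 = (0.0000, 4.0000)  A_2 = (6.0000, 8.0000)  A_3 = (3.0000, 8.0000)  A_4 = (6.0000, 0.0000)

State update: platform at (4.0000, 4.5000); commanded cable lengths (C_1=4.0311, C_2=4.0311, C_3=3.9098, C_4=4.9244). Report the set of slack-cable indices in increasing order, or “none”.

3

i=1: geometric 4.0311 vs commanded 4.0311 ⇒ taut
i=2: geometric 4.0311 vs commanded 4.0311 ⇒ taut
i=3: geometric 3.6401 vs commanded 3.9098 ⇒ slack
i=4: geometric 4.9244 vs commanded 4.9244 ⇒ taut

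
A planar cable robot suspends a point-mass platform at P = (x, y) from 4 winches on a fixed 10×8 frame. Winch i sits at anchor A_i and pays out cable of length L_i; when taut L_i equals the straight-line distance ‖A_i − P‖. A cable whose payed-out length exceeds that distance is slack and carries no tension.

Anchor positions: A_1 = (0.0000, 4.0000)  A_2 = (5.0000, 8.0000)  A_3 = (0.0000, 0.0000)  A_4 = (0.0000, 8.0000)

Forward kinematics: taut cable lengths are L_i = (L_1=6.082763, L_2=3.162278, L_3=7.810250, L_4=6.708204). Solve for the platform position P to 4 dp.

circle eqns → linear via eq_j − eq_1; set c_j = A_j·A_j − L_j²
c_1 = 0.0000+16.0000−37.0000 = -21.0000
-10.0000·x − 8.0000·y = c_1−c_2 = -100.0000
0.0000·x + 8.0000·y = c_1−c_3 = 40.0000
0.0000·x − 8.0000·y = c_1−c_4 = -40.0000
solve first two rows → x=6.0000, y=5.0000
check cable 4: ‖A_4−P‖² = 45.0000 ≈ L_4² = 45.0000 ✓

(6.0000, 5.0000)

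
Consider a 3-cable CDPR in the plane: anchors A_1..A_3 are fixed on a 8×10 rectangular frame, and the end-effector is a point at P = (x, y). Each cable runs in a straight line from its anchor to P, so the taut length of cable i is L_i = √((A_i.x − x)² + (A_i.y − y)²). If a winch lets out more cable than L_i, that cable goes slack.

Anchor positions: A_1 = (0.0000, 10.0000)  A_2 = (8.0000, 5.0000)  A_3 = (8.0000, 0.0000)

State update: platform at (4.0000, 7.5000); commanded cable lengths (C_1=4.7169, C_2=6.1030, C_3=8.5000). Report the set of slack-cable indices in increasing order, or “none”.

2

cable 1: L_1 = ‖A_1−P‖ = 4.7170;  C_1 = 4.7169 → taut
cable 2: L_2 = ‖A_2−P‖ = 4.7170;  C_2 = 6.1030 → slack
cable 3: L_3 = ‖A_3−P‖ = 8.5000;  C_3 = 8.5000 → taut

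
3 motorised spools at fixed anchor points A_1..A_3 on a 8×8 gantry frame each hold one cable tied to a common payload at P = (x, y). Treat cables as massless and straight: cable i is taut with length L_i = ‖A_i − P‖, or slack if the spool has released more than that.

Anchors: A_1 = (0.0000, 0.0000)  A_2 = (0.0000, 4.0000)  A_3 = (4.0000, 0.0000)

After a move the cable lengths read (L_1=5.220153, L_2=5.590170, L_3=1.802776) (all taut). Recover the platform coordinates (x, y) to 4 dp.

circle eqns → linear via eq_j − eq_1; set q_j = A_j·A_j − L_j²
q_1 = 0.0000+0.0000−27.2500 = -27.2500
0.0000·x − 8.0000·y = q_1−q_2 = -12.0000
-8.0000·x + 0.0000·y = q_1−q_3 = -40.0000
solve first two rows → x=5.0000, y=1.5000

(5.0000, 1.5000)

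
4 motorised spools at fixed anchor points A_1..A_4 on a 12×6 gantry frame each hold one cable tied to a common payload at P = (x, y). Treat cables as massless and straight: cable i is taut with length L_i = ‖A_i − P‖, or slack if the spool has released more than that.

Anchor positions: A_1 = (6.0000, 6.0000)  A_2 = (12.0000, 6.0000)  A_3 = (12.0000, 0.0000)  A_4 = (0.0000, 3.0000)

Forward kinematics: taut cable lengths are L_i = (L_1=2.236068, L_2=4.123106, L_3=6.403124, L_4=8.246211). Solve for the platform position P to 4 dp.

each cable: (A_i−P)·(A_i−P) = L_i²; let q_i = ‖A_i‖²−L_i²
q_1 = 36.0000+36.0000−5.0000 = 67.0000
row 1: -12.0000x + 0.0000y = -96.0000  (q_2=163.0000)
row 2: -12.0000x + 12.0000y = -36.0000  (q_3=103.0000)
row 3: 12.0000x + 6.0000y = 126.0000  (q_4=-59.0000)
Cramer on rows 1–2 → x = 8.0000, y = 5.0000
check cable 4: ‖A_4−P‖² = 68.0000 ≈ L_4² = 68.0000 ✓

(8.0000, 5.0000)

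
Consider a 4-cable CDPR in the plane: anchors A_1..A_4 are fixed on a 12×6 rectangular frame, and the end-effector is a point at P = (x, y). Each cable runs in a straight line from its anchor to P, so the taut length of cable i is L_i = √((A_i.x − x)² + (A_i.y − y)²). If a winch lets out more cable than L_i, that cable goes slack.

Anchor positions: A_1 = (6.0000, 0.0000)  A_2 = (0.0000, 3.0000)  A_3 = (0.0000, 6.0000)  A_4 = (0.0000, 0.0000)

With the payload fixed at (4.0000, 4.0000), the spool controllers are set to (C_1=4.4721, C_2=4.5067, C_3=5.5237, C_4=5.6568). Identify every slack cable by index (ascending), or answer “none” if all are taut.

2, 3

cable 1: √((2.0000)²+(-4.0000)²)=4.4721, C_1=4.4721: taut
cable 2: √((-4.0000)²+(-1.0000)²)=4.1231, C_2=4.5067: slack
cable 3: √((-4.0000)²+(2.0000)²)=4.4721, C_3=5.5237: slack
cable 4: √((-4.0000)²+(-4.0000)²)=5.6569, C_4=5.6568: taut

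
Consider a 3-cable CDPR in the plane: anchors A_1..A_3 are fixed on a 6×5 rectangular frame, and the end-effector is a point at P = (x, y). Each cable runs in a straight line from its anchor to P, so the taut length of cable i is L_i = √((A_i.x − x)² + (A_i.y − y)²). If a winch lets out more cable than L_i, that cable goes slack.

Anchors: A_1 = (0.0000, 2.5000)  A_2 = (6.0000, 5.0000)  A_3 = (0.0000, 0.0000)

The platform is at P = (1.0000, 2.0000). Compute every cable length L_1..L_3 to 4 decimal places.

(1.1180, 5.8310, 2.2361)

L_1 = √((0.0000−1.0000)² + (2.5000−2.0000)²) = 1.1180
L_2 = √((6.0000−1.0000)² + (5.0000−2.0000)²) = 5.8310
L_3 = √((0.0000−1.0000)² + (0.0000−2.0000)²) = 2.2361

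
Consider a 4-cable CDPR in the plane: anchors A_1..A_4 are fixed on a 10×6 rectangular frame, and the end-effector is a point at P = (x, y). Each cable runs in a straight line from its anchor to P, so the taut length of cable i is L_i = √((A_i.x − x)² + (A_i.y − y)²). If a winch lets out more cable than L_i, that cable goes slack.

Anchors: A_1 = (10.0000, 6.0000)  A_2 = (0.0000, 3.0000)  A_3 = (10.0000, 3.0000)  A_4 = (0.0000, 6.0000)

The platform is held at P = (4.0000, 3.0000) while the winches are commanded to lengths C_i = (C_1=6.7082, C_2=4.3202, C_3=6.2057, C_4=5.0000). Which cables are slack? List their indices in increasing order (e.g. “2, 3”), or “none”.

2, 3

cable 1: L_1 = ‖A_1−P‖ = 6.7082;  C_1 = 6.7082 → taut
cable 2: L_2 = ‖A_2−P‖ = 4.0000;  C_2 = 4.3202 → slack
cable 3: L_3 = ‖A_3−P‖ = 6.0000;  C_3 = 6.2057 → slack
cable 4: L_4 = ‖A_4−P‖ = 5.0000;  C_4 = 5.0000 → taut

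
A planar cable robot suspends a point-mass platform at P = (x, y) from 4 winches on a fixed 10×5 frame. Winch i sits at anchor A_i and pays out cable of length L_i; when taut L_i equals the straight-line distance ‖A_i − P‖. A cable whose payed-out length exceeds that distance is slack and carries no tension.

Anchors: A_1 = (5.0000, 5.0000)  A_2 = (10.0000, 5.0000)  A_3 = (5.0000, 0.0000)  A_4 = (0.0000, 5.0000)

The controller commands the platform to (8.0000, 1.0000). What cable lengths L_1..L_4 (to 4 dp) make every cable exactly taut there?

L_1 = √((5.0000−8.0000)² + (5.0000−1.0000)²) = 5.0000
L_2 = √((10.0000−8.0000)² + (5.0000−1.0000)²) = 4.4721
L_3 = √((5.0000−8.0000)² + (0.0000−1.0000)²) = 3.1623
L_4 = √((0.0000−8.0000)² + (5.0000−1.0000)²) = 8.9443

(5.0000, 4.4721, 3.1623, 8.9443)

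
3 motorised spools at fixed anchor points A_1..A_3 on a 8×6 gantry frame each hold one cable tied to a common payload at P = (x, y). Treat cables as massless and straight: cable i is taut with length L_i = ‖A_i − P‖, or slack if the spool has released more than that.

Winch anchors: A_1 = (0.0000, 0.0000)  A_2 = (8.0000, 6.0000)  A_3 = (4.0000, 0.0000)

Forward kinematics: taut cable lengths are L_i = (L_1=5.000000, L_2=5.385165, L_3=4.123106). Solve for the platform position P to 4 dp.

each cable: (A_i−P)·(A_i−P) = L_i²; let q_i = ‖A_i‖²−L_i²
q_1 = 0.0000+0.0000−25.0000 = -25.0000
row 1: -16.0000x − 12.0000y = -96.0000  (q_2=71.0000)
row 2: -8.0000x + 0.0000y = -24.0000  (q_3=-1.0000)
Cramer on rows 1–2 → x = 3.0000, y = 4.0000

(3.0000, 4.0000)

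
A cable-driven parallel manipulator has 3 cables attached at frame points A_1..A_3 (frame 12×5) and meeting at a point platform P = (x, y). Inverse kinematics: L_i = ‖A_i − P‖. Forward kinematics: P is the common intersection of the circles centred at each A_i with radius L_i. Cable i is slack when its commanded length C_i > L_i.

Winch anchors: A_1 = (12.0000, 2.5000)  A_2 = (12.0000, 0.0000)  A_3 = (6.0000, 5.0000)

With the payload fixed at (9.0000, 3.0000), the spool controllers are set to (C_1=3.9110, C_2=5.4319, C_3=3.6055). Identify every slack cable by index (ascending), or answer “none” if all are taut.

1, 2

cable 1: √((3.0000)²+(-0.5000)²)=3.0414, C_1=3.9110: slack
cable 2: √((3.0000)²+(-3.0000)²)=4.2426, C_2=5.4319: slack
cable 3: √((-3.0000)²+(2.0000)²)=3.6056, C_3=3.6055: taut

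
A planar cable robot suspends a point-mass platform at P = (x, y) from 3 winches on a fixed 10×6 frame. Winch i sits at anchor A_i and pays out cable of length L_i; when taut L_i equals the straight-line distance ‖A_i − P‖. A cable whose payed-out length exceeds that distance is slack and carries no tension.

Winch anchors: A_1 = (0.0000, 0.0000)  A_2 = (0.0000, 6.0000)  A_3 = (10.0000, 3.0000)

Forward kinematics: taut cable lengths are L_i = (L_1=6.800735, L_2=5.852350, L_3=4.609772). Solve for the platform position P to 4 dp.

each cable: (A_i−P)·(A_i−P) = L_i²; let q_i = ‖A_i‖²−L_i²
q_1 = 0.0000+0.0000−46.2500 = -46.2500
row 1: 0.0000x − 12.0000y = -48.0000  (q_2=1.7500)
row 2: -20.0000x − 6.0000y = -134.0000  (q_3=87.7500)
Cramer on rows 1–2 → x = 5.5000, y = 4.0000

(5.5000, 4.0000)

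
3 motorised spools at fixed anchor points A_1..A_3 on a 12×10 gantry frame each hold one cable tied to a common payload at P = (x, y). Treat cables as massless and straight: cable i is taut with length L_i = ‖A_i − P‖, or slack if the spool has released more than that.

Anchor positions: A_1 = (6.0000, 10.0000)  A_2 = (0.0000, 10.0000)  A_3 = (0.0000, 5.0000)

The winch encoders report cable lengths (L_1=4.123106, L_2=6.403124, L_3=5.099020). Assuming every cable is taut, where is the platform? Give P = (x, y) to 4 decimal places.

(5.0000, 6.0000)

expand ‖A_i−P‖²=L_i² and subtract eq 1 (c_i ≔ ‖A_i‖²−L_i²)
c_1 = 36.0000+100.0000−17.0000 = 119.0000
eq1−eq2 → [12.0000  0.0000]·P = 60.0000
eq1−eq3 → [12.0000  10.0000]·P = 120.0000
2×2 solve → P = (5.0000, 6.0000)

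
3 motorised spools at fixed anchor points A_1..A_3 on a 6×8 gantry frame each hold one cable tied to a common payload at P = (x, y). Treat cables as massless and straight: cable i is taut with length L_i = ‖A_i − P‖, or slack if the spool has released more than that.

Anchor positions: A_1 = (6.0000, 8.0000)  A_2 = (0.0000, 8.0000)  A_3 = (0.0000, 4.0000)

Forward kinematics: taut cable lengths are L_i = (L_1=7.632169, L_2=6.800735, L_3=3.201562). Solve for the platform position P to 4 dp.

circle eqns → linear via eq_j − eq_1; set q_j = A_j·A_j − L_j²
q_1 = 36.0000+64.0000−58.2500 = 41.7500
12.0000·x + 0.0000·y = q_1−q_2 = 24.0000
12.0000·x + 8.0000·y = q_1−q_3 = 36.0000
solve first two rows → x=2.0000, y=1.5000

(2.0000, 1.5000)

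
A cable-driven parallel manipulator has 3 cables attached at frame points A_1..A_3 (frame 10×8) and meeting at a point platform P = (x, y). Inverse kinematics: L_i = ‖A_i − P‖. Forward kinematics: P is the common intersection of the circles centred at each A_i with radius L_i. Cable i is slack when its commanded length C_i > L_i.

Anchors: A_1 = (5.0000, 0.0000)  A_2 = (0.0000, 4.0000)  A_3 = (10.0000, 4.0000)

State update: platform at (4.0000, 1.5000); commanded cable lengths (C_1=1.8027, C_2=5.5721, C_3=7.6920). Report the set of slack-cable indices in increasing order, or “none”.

2, 3

cable 1: L_1 = ‖A_1−P‖ = 1.8028;  C_1 = 1.8027 → taut
cable 2: L_2 = ‖A_2−P‖ = 4.7170;  C_2 = 5.5721 → slack
cable 3: L_3 = ‖A_3−P‖ = 6.5000;  C_3 = 7.6920 → slack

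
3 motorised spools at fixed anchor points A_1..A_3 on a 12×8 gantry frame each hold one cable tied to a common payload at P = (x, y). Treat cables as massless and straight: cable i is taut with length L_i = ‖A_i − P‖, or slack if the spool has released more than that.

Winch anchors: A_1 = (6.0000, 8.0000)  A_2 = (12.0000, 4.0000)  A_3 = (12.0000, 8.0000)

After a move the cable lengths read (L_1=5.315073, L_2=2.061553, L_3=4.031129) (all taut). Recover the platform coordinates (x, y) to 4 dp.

(10.0000, 4.5000)

circle eqns → linear via eq_j − eq_1; set c_j = A_j·A_j − L_j²
c_1 = 36.0000+64.0000−28.2500 = 71.7500
-12.0000·x + 8.0000·y = c_1−c_2 = -84.0000
-12.0000·x + 0.0000·y = c_1−c_3 = -120.0000
solve first two rows → x=10.0000, y=4.5000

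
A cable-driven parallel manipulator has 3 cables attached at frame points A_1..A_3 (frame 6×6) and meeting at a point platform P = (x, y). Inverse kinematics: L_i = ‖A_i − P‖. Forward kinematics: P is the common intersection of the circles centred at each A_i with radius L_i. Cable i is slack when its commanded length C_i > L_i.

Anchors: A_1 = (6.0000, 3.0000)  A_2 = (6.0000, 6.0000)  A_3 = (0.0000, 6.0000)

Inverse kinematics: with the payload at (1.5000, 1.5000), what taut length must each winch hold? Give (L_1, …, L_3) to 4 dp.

(4.7434, 6.3640, 4.7434)

L_1 = √((6.0000−1.5000)² + (3.0000−1.5000)²) = 4.7434
L_2 = √((6.0000−1.5000)² + (6.0000−1.5000)²) = 6.3640
L_3 = √((0.0000−1.5000)² + (6.0000−1.5000)²) = 4.7434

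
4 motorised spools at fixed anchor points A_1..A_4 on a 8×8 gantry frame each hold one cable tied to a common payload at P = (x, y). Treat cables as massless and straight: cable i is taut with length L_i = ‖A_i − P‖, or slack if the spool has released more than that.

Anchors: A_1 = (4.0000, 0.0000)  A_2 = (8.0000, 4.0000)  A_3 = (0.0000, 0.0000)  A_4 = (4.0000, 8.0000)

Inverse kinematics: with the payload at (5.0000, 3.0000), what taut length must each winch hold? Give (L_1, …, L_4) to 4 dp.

L_1: Δ = A_1−P = (-1.0000, -3.0000) → ‖Δ‖ = √10.0000 = 3.1623
L_2: Δ = A_2−P = (3.0000, 1.0000) → ‖Δ‖ = √10.0000 = 3.1623
L_3: Δ = A_3−P = (-5.0000, -3.0000) → ‖Δ‖ = √34.0000 = 5.8310
L_4: Δ = A_4−P = (-1.0000, 5.0000) → ‖Δ‖ = √26.0000 = 5.0990

(3.1623, 3.1623, 5.8310, 5.0990)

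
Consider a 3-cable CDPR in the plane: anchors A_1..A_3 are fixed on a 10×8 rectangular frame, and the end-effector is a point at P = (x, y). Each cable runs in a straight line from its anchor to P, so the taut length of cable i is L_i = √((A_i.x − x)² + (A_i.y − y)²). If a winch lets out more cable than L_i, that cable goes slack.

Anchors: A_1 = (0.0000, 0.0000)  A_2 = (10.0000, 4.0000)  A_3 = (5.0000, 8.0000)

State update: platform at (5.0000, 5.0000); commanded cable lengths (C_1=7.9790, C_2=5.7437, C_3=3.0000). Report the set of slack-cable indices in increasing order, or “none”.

1, 2

i=1: geometric 7.0711 vs commanded 7.9790 ⇒ slack
i=2: geometric 5.0990 vs commanded 5.7437 ⇒ slack
i=3: geometric 3.0000 vs commanded 3.0000 ⇒ taut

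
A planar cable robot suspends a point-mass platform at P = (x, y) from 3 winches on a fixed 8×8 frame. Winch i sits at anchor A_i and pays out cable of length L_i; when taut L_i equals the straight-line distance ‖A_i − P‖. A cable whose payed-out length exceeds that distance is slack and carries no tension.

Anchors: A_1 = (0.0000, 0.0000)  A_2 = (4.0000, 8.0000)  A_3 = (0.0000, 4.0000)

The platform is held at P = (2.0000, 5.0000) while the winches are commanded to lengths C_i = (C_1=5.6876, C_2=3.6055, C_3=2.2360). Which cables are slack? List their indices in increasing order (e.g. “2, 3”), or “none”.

1

i=1: geometric 5.3852 vs commanded 5.6876 ⇒ slack
i=2: geometric 3.6056 vs commanded 3.6055 ⇒ taut
i=3: geometric 2.2361 vs commanded 2.2360 ⇒ taut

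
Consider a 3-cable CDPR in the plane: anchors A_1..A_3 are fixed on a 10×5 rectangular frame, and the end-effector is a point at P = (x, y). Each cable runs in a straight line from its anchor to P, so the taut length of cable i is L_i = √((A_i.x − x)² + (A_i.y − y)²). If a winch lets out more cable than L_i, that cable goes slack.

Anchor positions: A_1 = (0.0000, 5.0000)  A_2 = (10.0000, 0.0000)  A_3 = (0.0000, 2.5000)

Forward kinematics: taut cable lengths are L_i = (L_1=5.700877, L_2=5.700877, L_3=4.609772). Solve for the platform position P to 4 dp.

(4.5000, 1.5000)

circle eqns → linear via eq_j − eq_1; set c_j = A_j·A_j − L_j²
c_1 = 0.0000+25.0000−32.5000 = -7.5000
-20.0000·x + 10.0000·y = c_1−c_2 = -75.0000
0.0000·x + 5.0000·y = c_1−c_3 = 7.5000
solve first two rows → x=4.5000, y=1.5000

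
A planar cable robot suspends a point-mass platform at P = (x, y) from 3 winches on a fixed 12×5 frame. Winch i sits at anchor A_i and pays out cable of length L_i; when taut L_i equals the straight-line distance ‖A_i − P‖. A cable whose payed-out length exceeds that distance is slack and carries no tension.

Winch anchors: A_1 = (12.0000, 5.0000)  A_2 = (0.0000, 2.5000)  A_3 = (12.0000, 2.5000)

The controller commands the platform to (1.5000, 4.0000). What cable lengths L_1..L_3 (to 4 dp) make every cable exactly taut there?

L_1 = √((12.0000−1.5000)² + (5.0000−4.0000)²) = 10.5475
L_2 = √((0.0000−1.5000)² + (2.5000−4.0000)²) = 2.1213
L_3 = √((12.0000−1.5000)² + (2.5000−4.0000)²) = 10.6066

(10.5475, 2.1213, 10.6066)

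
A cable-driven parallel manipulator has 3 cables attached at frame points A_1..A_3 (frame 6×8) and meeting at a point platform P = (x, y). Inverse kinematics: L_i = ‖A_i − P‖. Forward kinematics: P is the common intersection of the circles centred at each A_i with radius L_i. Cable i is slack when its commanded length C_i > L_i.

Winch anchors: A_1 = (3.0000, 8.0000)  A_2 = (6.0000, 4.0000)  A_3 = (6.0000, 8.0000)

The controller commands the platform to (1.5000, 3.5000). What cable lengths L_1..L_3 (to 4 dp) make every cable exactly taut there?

(4.7434, 4.5277, 6.3640)

cable 1: Δx=1.5000, Δy=4.5000; L_1 = √(Δx²+Δy²) = 4.7434
cable 2: Δx=4.5000, Δy=0.5000; L_2 = √(Δx²+Δy²) = 4.5277
cable 3: Δx=4.5000, Δy=4.5000; L_3 = √(Δx²+Δy²) = 6.3640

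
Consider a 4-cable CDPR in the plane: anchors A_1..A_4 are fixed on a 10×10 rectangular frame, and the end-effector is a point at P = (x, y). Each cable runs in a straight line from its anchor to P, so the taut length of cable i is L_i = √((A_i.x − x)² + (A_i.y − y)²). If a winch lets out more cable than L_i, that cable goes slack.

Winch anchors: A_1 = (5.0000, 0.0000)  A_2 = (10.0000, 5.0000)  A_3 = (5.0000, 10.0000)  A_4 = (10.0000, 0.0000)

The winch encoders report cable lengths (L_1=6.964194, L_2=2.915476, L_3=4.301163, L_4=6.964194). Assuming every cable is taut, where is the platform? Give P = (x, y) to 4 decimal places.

(7.5000, 6.5000)

each cable: (A_i−P)·(A_i−P) = L_i²; let q_i = ‖A_i‖²−L_i²
q_1 = 25.0000+0.0000−48.5000 = -23.5000
row 1: -10.0000x − 10.0000y = -140.0000  (q_2=116.5000)
row 2: 0.0000x − 20.0000y = -130.0000  (q_3=106.5000)
row 3: -10.0000x + 0.0000y = -75.0000  (q_4=51.5000)
Cramer on rows 1–2 → x = 7.5000, y = 6.5000
check cable 4: ‖A_4−P‖² = 48.5000 ≈ L_4² = 48.5000 ✓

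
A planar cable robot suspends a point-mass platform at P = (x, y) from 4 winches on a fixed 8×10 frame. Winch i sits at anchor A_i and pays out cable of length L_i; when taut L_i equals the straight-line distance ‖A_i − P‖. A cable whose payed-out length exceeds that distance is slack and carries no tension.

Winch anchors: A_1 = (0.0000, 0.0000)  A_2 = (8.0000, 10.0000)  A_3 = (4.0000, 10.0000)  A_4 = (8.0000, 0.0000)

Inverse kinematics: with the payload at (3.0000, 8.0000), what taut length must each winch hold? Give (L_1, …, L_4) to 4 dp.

L_1 = √((0.0000−3.0000)² + (0.0000−8.0000)²) = 8.5440
L_2 = √((8.0000−3.0000)² + (10.0000−8.0000)²) = 5.3852
L_3 = √((4.0000−3.0000)² + (10.0000−8.0000)²) = 2.2361
L_4 = √((8.0000−3.0000)² + (0.0000−8.0000)²) = 9.4340

(8.5440, 5.3852, 2.2361, 9.4340)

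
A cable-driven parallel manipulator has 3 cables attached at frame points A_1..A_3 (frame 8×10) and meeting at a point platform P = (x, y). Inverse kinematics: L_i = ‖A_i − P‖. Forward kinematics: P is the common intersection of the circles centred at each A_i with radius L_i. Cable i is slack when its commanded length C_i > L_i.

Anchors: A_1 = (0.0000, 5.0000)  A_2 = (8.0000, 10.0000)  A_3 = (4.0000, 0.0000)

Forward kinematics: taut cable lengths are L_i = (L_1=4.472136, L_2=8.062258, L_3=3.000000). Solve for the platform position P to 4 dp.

expand ‖A_i−P‖²=L_i² and subtract eq 1 (q_i ≔ ‖A_i‖²−L_i²)
q_1 = 0.0000+25.0000−20.0000 = 5.0000
eq1−eq2 → [-16.0000  -10.0000]·P = -94.0000
eq1−eq3 → [-8.0000  10.0000]·P = -2.0000
2×2 solve → P = (4.0000, 3.0000)

(4.0000, 3.0000)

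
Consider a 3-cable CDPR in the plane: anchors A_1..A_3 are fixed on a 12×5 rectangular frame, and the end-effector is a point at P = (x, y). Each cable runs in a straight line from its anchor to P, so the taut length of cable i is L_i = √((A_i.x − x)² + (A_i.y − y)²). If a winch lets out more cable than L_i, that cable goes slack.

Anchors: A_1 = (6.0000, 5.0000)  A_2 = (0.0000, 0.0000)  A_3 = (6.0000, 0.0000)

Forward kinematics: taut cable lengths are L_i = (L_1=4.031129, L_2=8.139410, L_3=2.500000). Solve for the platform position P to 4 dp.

circle eqns → linear via eq_j − eq_1; set q_j = A_j·A_j − L_j²
q_1 = 36.0000+25.0000−16.2500 = 44.7500
12.0000·x + 10.0000·y = q_1−q_2 = 111.0000
0.0000·x + 10.0000·y = q_1−q_3 = 15.0000
solve first two rows → x=8.0000, y=1.5000

(8.0000, 1.5000)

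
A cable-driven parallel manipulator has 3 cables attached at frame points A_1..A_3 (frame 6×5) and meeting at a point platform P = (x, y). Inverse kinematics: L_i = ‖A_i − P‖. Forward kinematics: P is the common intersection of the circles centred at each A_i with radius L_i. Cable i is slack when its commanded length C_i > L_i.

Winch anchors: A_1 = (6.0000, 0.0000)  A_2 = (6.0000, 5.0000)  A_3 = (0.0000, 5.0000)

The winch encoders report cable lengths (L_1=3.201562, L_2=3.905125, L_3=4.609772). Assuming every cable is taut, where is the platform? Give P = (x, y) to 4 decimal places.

expand ‖A_i−P‖²=L_i² and subtract eq 1 (q_i ≔ ‖A_i‖²−L_i²)
q_1 = 36.0000+0.0000−10.2500 = 25.7500
eq1−eq2 → [0.0000  -10.0000]·P = -20.0000
eq1−eq3 → [12.0000  -10.0000]·P = 22.0000
2×2 solve → P = (3.5000, 2.0000)

(3.5000, 2.0000)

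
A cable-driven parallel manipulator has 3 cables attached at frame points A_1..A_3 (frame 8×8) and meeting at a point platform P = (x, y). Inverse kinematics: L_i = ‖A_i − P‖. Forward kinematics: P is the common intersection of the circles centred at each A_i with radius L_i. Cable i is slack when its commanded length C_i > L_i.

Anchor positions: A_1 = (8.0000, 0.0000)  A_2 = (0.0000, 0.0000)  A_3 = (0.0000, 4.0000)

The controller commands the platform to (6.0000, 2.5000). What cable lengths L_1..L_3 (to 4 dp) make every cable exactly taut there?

L_1: Δ = A_1−P = (2.0000, -2.5000) → ‖Δ‖ = √10.2500 = 3.2016
L_2: Δ = A_2−P = (-6.0000, -2.5000) → ‖Δ‖ = √42.2500 = 6.5000
L_3: Δ = A_3−P = (-6.0000, 1.5000) → ‖Δ‖ = √38.2500 = 6.1847

(3.2016, 6.5000, 6.1847)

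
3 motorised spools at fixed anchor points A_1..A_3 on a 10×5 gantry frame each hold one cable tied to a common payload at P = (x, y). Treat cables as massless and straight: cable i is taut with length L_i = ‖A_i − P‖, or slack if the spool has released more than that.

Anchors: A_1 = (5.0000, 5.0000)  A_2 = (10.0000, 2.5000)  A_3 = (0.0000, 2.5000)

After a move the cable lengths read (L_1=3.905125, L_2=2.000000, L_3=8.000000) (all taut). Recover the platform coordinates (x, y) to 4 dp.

expand ‖A_i−P‖²=L_i² and subtract eq 1 (k_i ≔ ‖A_i‖²−L_i²)
k_1 = 25.0000+25.0000−15.2500 = 34.7500
eq1−eq2 → [-10.0000  5.0000]·P = -67.5000
eq1−eq3 → [10.0000  5.0000]·P = 92.5000
2×2 solve → P = (8.0000, 2.5000)

(8.0000, 2.5000)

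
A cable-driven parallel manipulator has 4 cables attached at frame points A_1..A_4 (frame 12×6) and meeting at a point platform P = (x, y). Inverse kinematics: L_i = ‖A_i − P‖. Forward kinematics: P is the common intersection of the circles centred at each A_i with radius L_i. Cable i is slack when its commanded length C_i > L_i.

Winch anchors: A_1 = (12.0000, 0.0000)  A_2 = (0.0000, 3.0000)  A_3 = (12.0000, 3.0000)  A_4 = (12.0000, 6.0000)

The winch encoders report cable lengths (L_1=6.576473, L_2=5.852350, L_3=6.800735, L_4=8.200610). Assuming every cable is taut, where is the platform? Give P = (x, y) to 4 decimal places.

(5.5000, 1.0000)

each cable: (A_i−P)·(A_i−P) = L_i²; let k_i = ‖A_i‖²−L_i²
k_1 = 144.0000+0.0000−43.2500 = 100.7500
row 1: 24.0000x − 6.0000y = 126.0000  (k_2=-25.2500)
row 2: 0.0000x − 6.0000y = -6.0000  (k_3=106.7500)
row 3: 0.0000x − 12.0000y = -12.0000  (k_4=112.7500)
Cramer on rows 1–2 → x = 5.5000, y = 1.0000
check cable 4: ‖A_4−P‖² = 67.2500 ≈ L_4² = 67.2500 ✓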